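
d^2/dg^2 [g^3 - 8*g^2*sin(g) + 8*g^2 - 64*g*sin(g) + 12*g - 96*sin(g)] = 8*g^2*sin(g) + 64*g*sin(g) - 32*g*cos(g) + 6*g + 80*sin(g) - 128*cos(g) + 16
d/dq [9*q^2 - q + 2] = 18*q - 1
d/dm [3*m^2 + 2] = 6*m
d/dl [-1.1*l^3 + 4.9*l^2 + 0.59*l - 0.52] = -3.3*l^2 + 9.8*l + 0.59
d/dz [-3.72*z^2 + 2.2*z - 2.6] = 2.2 - 7.44*z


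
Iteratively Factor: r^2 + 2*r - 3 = (r + 3)*(r - 1)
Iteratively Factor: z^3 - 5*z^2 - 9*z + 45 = (z - 5)*(z^2 - 9) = (z - 5)*(z - 3)*(z + 3)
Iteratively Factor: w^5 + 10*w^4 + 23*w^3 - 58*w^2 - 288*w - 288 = (w + 2)*(w^4 + 8*w^3 + 7*w^2 - 72*w - 144) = (w + 2)*(w + 4)*(w^3 + 4*w^2 - 9*w - 36) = (w + 2)*(w + 4)^2*(w^2 - 9) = (w + 2)*(w + 3)*(w + 4)^2*(w - 3)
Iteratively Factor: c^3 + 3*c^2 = (c + 3)*(c^2) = c*(c + 3)*(c)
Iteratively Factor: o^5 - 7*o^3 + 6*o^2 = (o + 3)*(o^4 - 3*o^3 + 2*o^2) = (o - 2)*(o + 3)*(o^3 - o^2) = o*(o - 2)*(o + 3)*(o^2 - o) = o*(o - 2)*(o - 1)*(o + 3)*(o)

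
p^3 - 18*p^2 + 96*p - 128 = (p - 8)^2*(p - 2)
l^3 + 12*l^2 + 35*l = l*(l + 5)*(l + 7)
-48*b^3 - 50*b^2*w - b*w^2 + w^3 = (-8*b + w)*(b + w)*(6*b + w)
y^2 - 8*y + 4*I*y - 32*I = (y - 8)*(y + 4*I)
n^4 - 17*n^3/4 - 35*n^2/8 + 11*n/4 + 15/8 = (n - 5)*(n - 3/4)*(n + 1/2)*(n + 1)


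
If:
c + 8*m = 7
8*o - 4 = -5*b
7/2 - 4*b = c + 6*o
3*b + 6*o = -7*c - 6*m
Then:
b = 182/37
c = -27/37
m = 143/148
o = -381/148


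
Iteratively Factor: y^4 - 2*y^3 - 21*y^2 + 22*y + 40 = (y - 2)*(y^3 - 21*y - 20) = (y - 5)*(y - 2)*(y^2 + 5*y + 4) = (y - 5)*(y - 2)*(y + 4)*(y + 1)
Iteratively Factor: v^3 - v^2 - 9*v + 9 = (v + 3)*(v^2 - 4*v + 3) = (v - 1)*(v + 3)*(v - 3)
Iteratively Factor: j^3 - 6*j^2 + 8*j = (j)*(j^2 - 6*j + 8) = j*(j - 4)*(j - 2)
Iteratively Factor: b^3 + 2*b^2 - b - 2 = (b - 1)*(b^2 + 3*b + 2) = (b - 1)*(b + 1)*(b + 2)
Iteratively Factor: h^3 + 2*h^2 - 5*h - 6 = (h - 2)*(h^2 + 4*h + 3) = (h - 2)*(h + 3)*(h + 1)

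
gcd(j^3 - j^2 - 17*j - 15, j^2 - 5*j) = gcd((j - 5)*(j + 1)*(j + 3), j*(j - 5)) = j - 5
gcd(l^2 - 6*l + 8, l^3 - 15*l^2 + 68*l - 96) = l - 4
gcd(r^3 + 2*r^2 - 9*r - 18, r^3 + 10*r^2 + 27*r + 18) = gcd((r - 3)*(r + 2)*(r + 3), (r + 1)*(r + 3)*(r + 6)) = r + 3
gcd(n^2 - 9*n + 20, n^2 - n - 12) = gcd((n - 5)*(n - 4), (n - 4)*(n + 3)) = n - 4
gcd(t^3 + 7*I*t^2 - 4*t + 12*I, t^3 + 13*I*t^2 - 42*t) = t + 6*I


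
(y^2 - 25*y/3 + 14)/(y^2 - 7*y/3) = (y - 6)/y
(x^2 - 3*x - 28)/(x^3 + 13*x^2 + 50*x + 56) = (x - 7)/(x^2 + 9*x + 14)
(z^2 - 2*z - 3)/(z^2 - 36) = (z^2 - 2*z - 3)/(z^2 - 36)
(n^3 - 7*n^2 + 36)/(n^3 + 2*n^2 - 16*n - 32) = (n^2 - 9*n + 18)/(n^2 - 16)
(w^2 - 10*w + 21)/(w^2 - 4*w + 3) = (w - 7)/(w - 1)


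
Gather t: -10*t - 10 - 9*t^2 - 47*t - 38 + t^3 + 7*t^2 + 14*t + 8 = t^3 - 2*t^2 - 43*t - 40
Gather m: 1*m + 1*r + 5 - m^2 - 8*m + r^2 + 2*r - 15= -m^2 - 7*m + r^2 + 3*r - 10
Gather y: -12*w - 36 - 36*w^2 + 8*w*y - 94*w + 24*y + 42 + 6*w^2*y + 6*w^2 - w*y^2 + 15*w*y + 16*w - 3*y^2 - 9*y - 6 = -30*w^2 - 90*w + y^2*(-w - 3) + y*(6*w^2 + 23*w + 15)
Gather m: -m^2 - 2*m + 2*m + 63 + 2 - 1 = 64 - m^2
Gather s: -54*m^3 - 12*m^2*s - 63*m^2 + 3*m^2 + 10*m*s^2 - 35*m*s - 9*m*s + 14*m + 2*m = -54*m^3 - 60*m^2 + 10*m*s^2 + 16*m + s*(-12*m^2 - 44*m)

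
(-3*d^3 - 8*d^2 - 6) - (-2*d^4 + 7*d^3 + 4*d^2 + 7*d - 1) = 2*d^4 - 10*d^3 - 12*d^2 - 7*d - 5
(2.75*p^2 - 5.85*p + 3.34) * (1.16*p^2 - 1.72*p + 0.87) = 3.19*p^4 - 11.516*p^3 + 16.3289*p^2 - 10.8343*p + 2.9058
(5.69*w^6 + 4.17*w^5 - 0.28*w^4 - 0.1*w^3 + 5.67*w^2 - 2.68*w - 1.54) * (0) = 0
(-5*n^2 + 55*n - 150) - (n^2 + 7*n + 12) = -6*n^2 + 48*n - 162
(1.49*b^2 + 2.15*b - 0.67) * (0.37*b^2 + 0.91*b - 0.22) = 0.5513*b^4 + 2.1514*b^3 + 1.3808*b^2 - 1.0827*b + 0.1474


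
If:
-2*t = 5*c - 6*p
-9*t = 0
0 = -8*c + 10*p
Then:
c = 0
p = 0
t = 0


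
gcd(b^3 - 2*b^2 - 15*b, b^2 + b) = b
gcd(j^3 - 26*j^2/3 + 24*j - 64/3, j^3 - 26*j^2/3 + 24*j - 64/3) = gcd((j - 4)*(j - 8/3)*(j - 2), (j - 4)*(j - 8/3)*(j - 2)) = j^3 - 26*j^2/3 + 24*j - 64/3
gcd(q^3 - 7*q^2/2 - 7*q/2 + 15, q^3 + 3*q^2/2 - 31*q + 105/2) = q^2 - 11*q/2 + 15/2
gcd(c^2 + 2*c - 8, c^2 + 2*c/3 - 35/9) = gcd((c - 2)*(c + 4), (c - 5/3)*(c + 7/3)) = 1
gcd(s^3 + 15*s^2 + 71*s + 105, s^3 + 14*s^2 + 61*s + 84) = s^2 + 10*s + 21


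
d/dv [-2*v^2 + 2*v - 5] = 2 - 4*v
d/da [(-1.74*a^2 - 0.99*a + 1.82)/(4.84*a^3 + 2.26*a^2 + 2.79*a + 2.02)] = (8.4216*a^4 + 9.5832*a^3 - 29.0436*a^2 - 15.256*a - 7.0776)/(23.4256*a^6 + 21.8768*a^5 + 32.1148*a^4 + 32.1644*a^3 + 16.9145*a^2 + 11.2716*a + 4.0804)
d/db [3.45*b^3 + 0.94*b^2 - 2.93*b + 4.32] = 10.35*b^2 + 1.88*b - 2.93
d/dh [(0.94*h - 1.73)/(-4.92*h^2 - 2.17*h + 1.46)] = (4.6248*h^2 - 17.0232*h - 2.3817)/(24.2064*h^4 + 21.3528*h^3 - 9.6575*h^2 - 6.3364*h + 2.1316)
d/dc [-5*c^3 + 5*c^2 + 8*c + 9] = -15*c^2 + 10*c + 8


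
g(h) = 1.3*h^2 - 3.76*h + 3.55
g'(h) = 2.6*h - 3.76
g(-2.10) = 17.18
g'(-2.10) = -9.22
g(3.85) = 8.34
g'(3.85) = 6.25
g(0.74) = 1.48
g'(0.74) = -1.84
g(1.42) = 0.83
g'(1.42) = -0.07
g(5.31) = 20.24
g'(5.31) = 10.05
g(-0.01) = 3.59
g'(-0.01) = -3.79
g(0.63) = 1.70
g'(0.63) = -2.12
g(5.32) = 20.34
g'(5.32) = 10.07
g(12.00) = 145.63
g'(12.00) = 27.44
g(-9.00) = 142.69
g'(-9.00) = -27.16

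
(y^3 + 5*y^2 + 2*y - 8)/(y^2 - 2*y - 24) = (y^2 + y - 2)/(y - 6)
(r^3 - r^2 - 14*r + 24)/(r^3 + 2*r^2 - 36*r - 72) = (r^3 - r^2 - 14*r + 24)/(r^3 + 2*r^2 - 36*r - 72)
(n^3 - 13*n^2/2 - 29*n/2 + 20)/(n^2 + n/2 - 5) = (n^2 - 9*n + 8)/(n - 2)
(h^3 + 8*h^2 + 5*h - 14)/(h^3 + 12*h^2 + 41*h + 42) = (h - 1)/(h + 3)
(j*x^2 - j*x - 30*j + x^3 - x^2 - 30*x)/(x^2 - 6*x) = j + 5*j/x + x + 5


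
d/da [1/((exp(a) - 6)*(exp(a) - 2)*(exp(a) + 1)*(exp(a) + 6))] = (-4*exp(3*a) + 3*exp(2*a) + 76*exp(a) - 36)*exp(a)/(exp(8*a) - 2*exp(7*a) - 75*exp(6*a) + 148*exp(5*a) + 1516*exp(4*a) - 2880*exp(3*a) - 4176*exp(2*a) + 5184*exp(a) + 5184)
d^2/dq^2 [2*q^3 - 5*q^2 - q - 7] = 12*q - 10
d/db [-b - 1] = -1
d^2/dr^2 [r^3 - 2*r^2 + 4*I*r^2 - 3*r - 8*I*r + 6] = 6*r - 4 + 8*I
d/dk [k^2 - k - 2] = 2*k - 1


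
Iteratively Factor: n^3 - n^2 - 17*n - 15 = (n - 5)*(n^2 + 4*n + 3) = (n - 5)*(n + 3)*(n + 1)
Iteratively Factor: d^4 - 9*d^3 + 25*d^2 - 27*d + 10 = (d - 2)*(d^3 - 7*d^2 + 11*d - 5) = (d - 5)*(d - 2)*(d^2 - 2*d + 1) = (d - 5)*(d - 2)*(d - 1)*(d - 1)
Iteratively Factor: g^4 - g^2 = (g)*(g^3 - g) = g^2*(g^2 - 1) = g^2*(g + 1)*(g - 1)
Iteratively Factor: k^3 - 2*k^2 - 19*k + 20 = (k - 5)*(k^2 + 3*k - 4) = (k - 5)*(k - 1)*(k + 4)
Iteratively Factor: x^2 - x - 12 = (x - 4)*(x + 3)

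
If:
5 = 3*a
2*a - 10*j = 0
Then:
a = 5/3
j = 1/3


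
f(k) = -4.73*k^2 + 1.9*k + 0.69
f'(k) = 1.9 - 9.46*k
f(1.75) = -10.47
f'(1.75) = -14.66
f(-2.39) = -30.87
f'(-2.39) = 24.51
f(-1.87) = -19.40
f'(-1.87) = 19.59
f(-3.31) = -57.42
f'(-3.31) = 33.21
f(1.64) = -8.92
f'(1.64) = -13.61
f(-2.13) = -24.82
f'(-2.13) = 22.05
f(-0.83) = -4.15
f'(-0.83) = 9.75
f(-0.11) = 0.42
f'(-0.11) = 2.94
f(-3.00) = -47.58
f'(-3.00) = 30.28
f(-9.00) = -399.54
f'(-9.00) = 87.04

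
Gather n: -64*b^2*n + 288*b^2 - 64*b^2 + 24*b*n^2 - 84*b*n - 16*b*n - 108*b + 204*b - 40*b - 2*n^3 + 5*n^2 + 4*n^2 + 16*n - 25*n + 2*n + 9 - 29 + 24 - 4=224*b^2 + 56*b - 2*n^3 + n^2*(24*b + 9) + n*(-64*b^2 - 100*b - 7)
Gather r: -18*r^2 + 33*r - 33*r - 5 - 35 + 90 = 50 - 18*r^2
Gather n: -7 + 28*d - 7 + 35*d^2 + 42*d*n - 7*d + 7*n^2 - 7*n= 35*d^2 + 21*d + 7*n^2 + n*(42*d - 7) - 14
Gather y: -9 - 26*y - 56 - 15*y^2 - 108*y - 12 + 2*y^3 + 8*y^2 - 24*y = 2*y^3 - 7*y^2 - 158*y - 77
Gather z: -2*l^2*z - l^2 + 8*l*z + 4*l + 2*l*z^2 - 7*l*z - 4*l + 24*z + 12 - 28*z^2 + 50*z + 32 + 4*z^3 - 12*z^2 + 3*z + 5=-l^2 + 4*z^3 + z^2*(2*l - 40) + z*(-2*l^2 + l + 77) + 49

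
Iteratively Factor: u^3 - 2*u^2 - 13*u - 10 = (u + 2)*(u^2 - 4*u - 5) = (u - 5)*(u + 2)*(u + 1)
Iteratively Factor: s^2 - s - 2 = (s - 2)*(s + 1)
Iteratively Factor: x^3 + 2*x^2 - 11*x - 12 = (x + 1)*(x^2 + x - 12) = (x + 1)*(x + 4)*(x - 3)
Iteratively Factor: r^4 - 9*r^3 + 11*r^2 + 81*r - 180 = (r - 3)*(r^3 - 6*r^2 - 7*r + 60) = (r - 3)*(r + 3)*(r^2 - 9*r + 20) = (r - 5)*(r - 3)*(r + 3)*(r - 4)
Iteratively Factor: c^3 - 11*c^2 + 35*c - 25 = (c - 5)*(c^2 - 6*c + 5) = (c - 5)^2*(c - 1)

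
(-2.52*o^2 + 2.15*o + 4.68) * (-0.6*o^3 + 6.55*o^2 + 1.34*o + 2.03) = 1.512*o^5 - 17.796*o^4 + 7.8977*o^3 + 28.4194*o^2 + 10.6357*o + 9.5004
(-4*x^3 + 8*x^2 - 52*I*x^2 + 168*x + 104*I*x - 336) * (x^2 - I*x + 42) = -4*x^5 + 8*x^4 - 48*I*x^4 - 52*x^3 + 96*I*x^3 + 104*x^2 - 2352*I*x^2 + 7056*x + 4704*I*x - 14112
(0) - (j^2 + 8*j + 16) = -j^2 - 8*j - 16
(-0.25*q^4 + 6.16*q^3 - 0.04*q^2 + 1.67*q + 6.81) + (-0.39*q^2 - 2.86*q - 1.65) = -0.25*q^4 + 6.16*q^3 - 0.43*q^2 - 1.19*q + 5.16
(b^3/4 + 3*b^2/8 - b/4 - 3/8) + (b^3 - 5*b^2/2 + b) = 5*b^3/4 - 17*b^2/8 + 3*b/4 - 3/8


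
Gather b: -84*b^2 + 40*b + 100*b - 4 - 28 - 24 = -84*b^2 + 140*b - 56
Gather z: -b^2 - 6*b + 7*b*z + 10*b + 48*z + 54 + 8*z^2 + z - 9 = -b^2 + 4*b + 8*z^2 + z*(7*b + 49) + 45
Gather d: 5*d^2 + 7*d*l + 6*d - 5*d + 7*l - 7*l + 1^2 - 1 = 5*d^2 + d*(7*l + 1)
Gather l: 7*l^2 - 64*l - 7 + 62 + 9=7*l^2 - 64*l + 64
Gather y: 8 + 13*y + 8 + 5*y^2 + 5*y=5*y^2 + 18*y + 16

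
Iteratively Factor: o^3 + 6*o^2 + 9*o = (o)*(o^2 + 6*o + 9) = o*(o + 3)*(o + 3)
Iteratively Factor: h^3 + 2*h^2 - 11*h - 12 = (h + 4)*(h^2 - 2*h - 3) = (h - 3)*(h + 4)*(h + 1)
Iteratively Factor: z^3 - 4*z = (z + 2)*(z^2 - 2*z) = z*(z + 2)*(z - 2)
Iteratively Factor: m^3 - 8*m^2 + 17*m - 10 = (m - 1)*(m^2 - 7*m + 10) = (m - 5)*(m - 1)*(m - 2)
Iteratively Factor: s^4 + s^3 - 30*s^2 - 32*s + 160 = (s + 4)*(s^3 - 3*s^2 - 18*s + 40) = (s - 5)*(s + 4)*(s^2 + 2*s - 8) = (s - 5)*(s - 2)*(s + 4)*(s + 4)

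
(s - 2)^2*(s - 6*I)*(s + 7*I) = s^4 - 4*s^3 + I*s^3 + 46*s^2 - 4*I*s^2 - 168*s + 4*I*s + 168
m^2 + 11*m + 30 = (m + 5)*(m + 6)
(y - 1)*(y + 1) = y^2 - 1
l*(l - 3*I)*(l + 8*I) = l^3 + 5*I*l^2 + 24*l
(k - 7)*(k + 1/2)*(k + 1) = k^3 - 11*k^2/2 - 10*k - 7/2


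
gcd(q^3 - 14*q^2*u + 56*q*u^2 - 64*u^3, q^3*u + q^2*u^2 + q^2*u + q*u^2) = 1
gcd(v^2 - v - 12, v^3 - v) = 1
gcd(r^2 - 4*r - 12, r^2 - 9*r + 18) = r - 6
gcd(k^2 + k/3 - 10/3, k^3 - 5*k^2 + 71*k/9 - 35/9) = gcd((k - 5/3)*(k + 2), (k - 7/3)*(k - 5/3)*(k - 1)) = k - 5/3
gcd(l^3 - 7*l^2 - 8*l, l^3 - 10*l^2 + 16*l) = l^2 - 8*l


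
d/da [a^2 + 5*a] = 2*a + 5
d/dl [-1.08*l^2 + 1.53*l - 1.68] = 1.53 - 2.16*l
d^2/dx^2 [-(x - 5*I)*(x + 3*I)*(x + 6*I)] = -6*x - 8*I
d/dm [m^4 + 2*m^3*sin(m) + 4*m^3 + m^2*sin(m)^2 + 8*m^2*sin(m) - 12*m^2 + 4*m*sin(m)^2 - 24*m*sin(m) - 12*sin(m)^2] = 2*m^3*cos(m) + 4*m^3 + 6*m^2*sin(m) + m^2*sin(2*m) + 8*m^2*cos(m) + 12*m^2 + 2*m*sin(m)^2 + 16*m*sin(m) + 4*m*sin(2*m) - 24*m*cos(m) - 24*m + 4*sin(m)^2 - 24*sin(m) - 12*sin(2*m)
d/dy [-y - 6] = -1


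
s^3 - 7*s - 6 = (s - 3)*(s + 1)*(s + 2)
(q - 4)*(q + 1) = q^2 - 3*q - 4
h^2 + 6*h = h*(h + 6)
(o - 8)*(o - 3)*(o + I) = o^3 - 11*o^2 + I*o^2 + 24*o - 11*I*o + 24*I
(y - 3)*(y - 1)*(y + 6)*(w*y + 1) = w*y^4 + 2*w*y^3 - 21*w*y^2 + 18*w*y + y^3 + 2*y^2 - 21*y + 18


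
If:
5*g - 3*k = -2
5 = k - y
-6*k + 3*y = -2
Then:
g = -3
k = -13/3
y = -28/3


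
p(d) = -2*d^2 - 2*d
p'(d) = -4*d - 2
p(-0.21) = 0.33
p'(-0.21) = -1.16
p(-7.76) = -104.92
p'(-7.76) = 29.04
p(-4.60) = -33.12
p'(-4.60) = 16.40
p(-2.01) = -4.06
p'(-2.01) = 6.04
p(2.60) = -18.72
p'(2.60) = -12.40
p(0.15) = -0.34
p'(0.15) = -2.60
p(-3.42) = -16.55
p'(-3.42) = 11.68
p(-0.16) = 0.27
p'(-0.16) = -1.36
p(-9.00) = -144.00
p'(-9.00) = 34.00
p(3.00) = -24.00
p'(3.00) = -14.00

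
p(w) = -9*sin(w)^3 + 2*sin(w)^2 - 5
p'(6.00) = -3.10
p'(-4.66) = 1.20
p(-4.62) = -11.90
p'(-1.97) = 10.34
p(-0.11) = -4.96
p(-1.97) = 3.74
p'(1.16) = -7.60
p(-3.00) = -4.93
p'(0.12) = 0.09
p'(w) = -27*sin(w)^2*cos(w) + 4*sin(w)*cos(w)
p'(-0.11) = -0.76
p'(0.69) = -6.47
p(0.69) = -6.51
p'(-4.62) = 2.10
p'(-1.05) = -11.83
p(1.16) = -10.25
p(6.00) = -4.65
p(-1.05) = 2.38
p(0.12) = -4.99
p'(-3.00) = 1.09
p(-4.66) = -11.97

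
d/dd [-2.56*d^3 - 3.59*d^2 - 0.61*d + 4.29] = -7.68*d^2 - 7.18*d - 0.61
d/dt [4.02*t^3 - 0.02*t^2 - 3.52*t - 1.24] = 12.06*t^2 - 0.04*t - 3.52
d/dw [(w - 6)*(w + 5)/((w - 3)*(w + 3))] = (w^2 + 42*w + 9)/(w^4 - 18*w^2 + 81)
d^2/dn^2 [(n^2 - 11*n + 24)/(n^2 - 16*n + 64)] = 10/(n^3 - 24*n^2 + 192*n - 512)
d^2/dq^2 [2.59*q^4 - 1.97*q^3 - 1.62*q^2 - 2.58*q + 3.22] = 31.08*q^2 - 11.82*q - 3.24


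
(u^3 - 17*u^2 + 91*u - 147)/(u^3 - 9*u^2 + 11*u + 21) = (u - 7)/(u + 1)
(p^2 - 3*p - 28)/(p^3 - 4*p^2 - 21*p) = (p + 4)/(p*(p + 3))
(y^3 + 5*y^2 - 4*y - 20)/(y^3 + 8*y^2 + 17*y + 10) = (y - 2)/(y + 1)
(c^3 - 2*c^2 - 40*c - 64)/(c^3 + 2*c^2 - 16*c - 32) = (c - 8)/(c - 4)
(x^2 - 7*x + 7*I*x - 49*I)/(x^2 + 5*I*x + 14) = (x - 7)/(x - 2*I)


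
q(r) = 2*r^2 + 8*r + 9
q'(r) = 4*r + 8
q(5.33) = 108.46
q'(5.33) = 29.32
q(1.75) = 29.12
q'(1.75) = 15.00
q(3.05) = 52.00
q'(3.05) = 20.20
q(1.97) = 32.52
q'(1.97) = 15.88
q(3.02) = 51.40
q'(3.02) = 20.08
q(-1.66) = 1.23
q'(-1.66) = 1.36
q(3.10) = 53.02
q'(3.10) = 20.40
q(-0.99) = 3.04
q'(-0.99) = 4.04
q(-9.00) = 99.00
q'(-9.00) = -28.00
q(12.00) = 393.00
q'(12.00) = 56.00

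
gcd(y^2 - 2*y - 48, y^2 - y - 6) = 1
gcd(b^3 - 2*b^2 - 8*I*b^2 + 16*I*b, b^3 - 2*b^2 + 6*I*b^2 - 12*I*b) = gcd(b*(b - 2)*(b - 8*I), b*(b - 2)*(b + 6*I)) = b^2 - 2*b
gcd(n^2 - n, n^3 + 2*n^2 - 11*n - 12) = 1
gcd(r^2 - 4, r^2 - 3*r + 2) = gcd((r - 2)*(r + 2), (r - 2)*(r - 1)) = r - 2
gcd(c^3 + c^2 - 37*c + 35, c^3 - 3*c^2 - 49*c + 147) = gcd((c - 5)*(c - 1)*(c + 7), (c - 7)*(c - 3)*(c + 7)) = c + 7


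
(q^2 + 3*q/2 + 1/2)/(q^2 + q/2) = (q + 1)/q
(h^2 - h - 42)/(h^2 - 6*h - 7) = (h + 6)/(h + 1)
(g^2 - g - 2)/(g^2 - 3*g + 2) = (g + 1)/(g - 1)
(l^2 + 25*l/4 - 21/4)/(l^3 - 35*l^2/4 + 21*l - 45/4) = (l + 7)/(l^2 - 8*l + 15)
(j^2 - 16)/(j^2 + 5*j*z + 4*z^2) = (j^2 - 16)/(j^2 + 5*j*z + 4*z^2)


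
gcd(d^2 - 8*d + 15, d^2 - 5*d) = d - 5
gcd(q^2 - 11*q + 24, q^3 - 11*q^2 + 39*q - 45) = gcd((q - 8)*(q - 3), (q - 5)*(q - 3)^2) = q - 3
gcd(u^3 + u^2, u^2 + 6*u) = u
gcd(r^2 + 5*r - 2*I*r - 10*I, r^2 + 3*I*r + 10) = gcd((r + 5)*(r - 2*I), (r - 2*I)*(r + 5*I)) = r - 2*I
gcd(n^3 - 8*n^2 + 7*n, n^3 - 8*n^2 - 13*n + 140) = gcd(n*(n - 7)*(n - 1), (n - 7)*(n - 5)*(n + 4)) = n - 7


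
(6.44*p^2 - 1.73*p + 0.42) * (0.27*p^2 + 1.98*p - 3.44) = 1.7388*p^4 + 12.2841*p^3 - 25.4656*p^2 + 6.7828*p - 1.4448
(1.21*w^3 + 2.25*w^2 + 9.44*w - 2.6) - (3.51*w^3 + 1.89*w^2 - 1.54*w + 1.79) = -2.3*w^3 + 0.36*w^2 + 10.98*w - 4.39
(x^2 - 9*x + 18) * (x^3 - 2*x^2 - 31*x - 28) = x^5 - 11*x^4 + 5*x^3 + 215*x^2 - 306*x - 504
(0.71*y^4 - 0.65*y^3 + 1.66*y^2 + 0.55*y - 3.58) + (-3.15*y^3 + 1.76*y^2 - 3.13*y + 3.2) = 0.71*y^4 - 3.8*y^3 + 3.42*y^2 - 2.58*y - 0.38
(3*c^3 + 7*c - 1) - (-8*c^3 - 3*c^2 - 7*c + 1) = 11*c^3 + 3*c^2 + 14*c - 2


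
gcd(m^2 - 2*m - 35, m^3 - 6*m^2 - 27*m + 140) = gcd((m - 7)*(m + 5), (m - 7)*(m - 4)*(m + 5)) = m^2 - 2*m - 35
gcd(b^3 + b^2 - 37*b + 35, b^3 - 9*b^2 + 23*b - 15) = b^2 - 6*b + 5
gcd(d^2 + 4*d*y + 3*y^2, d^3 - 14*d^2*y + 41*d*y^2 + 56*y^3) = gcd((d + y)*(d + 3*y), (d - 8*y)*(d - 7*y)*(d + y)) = d + y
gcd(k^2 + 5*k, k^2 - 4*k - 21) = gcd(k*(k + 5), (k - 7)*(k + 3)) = 1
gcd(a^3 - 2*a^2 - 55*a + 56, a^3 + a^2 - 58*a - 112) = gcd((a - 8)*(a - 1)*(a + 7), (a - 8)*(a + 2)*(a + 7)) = a^2 - a - 56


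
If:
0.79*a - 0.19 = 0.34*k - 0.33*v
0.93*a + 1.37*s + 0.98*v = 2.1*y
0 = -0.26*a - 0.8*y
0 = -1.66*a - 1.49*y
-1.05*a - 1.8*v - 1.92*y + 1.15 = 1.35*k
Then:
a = 0.00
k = 0.04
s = -0.44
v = 0.61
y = 0.00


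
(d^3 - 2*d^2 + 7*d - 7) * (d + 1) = d^4 - d^3 + 5*d^2 - 7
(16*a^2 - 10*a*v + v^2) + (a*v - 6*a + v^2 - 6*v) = 16*a^2 - 9*a*v - 6*a + 2*v^2 - 6*v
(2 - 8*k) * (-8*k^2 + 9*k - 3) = 64*k^3 - 88*k^2 + 42*k - 6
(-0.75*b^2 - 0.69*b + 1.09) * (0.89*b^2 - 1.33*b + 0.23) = -0.6675*b^4 + 0.3834*b^3 + 1.7153*b^2 - 1.6084*b + 0.2507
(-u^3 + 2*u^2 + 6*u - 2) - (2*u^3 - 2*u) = -3*u^3 + 2*u^2 + 8*u - 2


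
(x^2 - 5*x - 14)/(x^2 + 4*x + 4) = (x - 7)/(x + 2)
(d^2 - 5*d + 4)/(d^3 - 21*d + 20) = 1/(d + 5)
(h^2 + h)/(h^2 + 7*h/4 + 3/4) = 4*h/(4*h + 3)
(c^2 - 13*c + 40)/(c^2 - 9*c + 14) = (c^2 - 13*c + 40)/(c^2 - 9*c + 14)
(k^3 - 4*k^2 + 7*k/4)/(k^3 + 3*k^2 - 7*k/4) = (2*k - 7)/(2*k + 7)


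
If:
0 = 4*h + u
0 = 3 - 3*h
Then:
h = 1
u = -4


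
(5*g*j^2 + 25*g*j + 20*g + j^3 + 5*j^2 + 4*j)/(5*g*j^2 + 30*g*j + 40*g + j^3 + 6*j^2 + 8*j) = (j + 1)/(j + 2)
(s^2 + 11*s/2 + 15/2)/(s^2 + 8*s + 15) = (s + 5/2)/(s + 5)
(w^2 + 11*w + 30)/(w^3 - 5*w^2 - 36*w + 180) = (w + 5)/(w^2 - 11*w + 30)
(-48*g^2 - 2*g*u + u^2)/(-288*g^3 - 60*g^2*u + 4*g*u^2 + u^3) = 1/(6*g + u)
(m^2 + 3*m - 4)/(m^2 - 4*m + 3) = (m + 4)/(m - 3)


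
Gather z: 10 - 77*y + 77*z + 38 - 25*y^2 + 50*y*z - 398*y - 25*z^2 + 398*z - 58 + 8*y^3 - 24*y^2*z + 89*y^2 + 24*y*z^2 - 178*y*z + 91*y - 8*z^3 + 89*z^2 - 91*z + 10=8*y^3 + 64*y^2 - 384*y - 8*z^3 + z^2*(24*y + 64) + z*(-24*y^2 - 128*y + 384)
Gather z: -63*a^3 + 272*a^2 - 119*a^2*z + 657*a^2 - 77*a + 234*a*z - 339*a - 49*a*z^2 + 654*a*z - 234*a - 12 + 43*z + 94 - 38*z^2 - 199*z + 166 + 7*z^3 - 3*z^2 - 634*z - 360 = -63*a^3 + 929*a^2 - 650*a + 7*z^3 + z^2*(-49*a - 41) + z*(-119*a^2 + 888*a - 790) - 112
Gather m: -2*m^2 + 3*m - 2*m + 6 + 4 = -2*m^2 + m + 10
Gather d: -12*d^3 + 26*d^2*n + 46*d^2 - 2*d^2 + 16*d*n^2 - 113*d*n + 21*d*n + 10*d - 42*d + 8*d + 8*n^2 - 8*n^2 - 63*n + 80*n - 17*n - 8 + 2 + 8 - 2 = -12*d^3 + d^2*(26*n + 44) + d*(16*n^2 - 92*n - 24)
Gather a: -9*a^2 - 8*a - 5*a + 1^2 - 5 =-9*a^2 - 13*a - 4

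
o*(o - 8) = o^2 - 8*o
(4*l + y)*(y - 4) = 4*l*y - 16*l + y^2 - 4*y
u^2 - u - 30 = (u - 6)*(u + 5)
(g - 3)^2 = g^2 - 6*g + 9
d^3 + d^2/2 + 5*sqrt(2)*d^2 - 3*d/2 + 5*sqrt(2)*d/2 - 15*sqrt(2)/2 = (d - 1)*(d + 3/2)*(d + 5*sqrt(2))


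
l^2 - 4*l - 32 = (l - 8)*(l + 4)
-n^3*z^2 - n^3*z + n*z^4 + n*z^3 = z*(-n + z)*(n + z)*(n*z + n)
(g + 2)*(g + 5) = g^2 + 7*g + 10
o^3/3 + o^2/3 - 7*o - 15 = (o/3 + 1)*(o - 5)*(o + 3)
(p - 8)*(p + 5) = p^2 - 3*p - 40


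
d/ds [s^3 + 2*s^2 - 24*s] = 3*s^2 + 4*s - 24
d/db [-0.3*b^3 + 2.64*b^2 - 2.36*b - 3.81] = -0.9*b^2 + 5.28*b - 2.36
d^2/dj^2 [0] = 0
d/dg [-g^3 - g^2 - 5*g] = -3*g^2 - 2*g - 5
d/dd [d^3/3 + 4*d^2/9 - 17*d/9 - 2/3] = d^2 + 8*d/9 - 17/9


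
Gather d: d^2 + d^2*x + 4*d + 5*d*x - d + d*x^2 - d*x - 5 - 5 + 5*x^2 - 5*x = d^2*(x + 1) + d*(x^2 + 4*x + 3) + 5*x^2 - 5*x - 10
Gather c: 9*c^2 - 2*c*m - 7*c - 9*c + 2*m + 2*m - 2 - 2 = 9*c^2 + c*(-2*m - 16) + 4*m - 4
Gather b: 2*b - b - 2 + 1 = b - 1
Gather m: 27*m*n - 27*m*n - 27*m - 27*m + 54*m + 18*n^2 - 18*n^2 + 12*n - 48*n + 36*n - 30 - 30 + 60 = 0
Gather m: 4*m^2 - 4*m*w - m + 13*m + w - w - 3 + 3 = 4*m^2 + m*(12 - 4*w)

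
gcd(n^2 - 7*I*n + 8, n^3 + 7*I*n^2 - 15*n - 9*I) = n + I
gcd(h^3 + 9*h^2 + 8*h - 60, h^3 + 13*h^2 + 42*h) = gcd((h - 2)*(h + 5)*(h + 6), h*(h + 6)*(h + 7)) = h + 6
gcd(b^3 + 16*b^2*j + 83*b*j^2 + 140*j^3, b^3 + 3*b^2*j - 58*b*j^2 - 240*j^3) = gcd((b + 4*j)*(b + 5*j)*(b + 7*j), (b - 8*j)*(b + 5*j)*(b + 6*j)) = b + 5*j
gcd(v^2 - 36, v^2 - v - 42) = v + 6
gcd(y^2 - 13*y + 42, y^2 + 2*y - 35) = 1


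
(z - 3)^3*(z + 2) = z^4 - 7*z^3 + 9*z^2 + 27*z - 54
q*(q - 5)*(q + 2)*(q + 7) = q^4 + 4*q^3 - 31*q^2 - 70*q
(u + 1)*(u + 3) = u^2 + 4*u + 3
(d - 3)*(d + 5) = d^2 + 2*d - 15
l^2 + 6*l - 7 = (l - 1)*(l + 7)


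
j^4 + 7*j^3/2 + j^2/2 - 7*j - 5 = (j + 1)*(j + 5/2)*(j - sqrt(2))*(j + sqrt(2))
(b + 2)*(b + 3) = b^2 + 5*b + 6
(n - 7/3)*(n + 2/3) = n^2 - 5*n/3 - 14/9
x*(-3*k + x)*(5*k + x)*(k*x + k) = -15*k^3*x^2 - 15*k^3*x + 2*k^2*x^3 + 2*k^2*x^2 + k*x^4 + k*x^3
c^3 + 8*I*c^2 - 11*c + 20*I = (c - I)*(c + 4*I)*(c + 5*I)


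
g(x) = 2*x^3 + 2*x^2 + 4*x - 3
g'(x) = 6*x^2 + 4*x + 4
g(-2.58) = -34.35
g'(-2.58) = 33.62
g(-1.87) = -16.56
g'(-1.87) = 17.50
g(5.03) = 322.25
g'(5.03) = 175.93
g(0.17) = -2.25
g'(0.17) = 4.85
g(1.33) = 10.56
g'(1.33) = 19.93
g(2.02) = 29.73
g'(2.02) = 36.56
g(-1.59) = -12.34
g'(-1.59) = 12.81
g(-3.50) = -78.25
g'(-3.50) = 63.50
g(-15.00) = -6363.00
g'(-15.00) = 1294.00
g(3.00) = 81.00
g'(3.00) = 70.00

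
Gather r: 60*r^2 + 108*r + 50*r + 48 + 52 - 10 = 60*r^2 + 158*r + 90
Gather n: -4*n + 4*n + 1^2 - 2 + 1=0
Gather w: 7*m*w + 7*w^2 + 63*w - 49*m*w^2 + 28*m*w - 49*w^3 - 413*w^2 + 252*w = -49*w^3 + w^2*(-49*m - 406) + w*(35*m + 315)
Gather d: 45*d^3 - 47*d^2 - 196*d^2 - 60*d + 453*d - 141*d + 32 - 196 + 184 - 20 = 45*d^3 - 243*d^2 + 252*d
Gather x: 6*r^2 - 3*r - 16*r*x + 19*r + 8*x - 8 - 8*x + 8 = 6*r^2 - 16*r*x + 16*r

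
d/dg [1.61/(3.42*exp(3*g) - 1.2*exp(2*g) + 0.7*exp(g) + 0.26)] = (-16.5186*exp(2*g) + 3.864*exp(g) - 1.127)*exp(g)/(3.42*exp(3*g) - 1.2*exp(2*g) + 0.7*exp(g) + 0.26)^2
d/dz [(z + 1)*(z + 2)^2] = (z + 2)*(3*z + 4)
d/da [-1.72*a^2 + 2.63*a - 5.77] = 2.63 - 3.44*a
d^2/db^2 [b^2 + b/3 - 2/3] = 2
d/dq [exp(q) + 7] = exp(q)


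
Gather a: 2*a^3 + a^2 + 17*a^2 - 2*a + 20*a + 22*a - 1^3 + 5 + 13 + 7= 2*a^3 + 18*a^2 + 40*a + 24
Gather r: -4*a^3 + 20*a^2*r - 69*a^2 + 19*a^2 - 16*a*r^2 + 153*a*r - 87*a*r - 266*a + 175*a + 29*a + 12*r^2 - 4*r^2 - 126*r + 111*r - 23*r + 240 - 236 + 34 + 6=-4*a^3 - 50*a^2 - 62*a + r^2*(8 - 16*a) + r*(20*a^2 + 66*a - 38) + 44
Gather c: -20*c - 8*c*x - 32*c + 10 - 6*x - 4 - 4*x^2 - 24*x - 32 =c*(-8*x - 52) - 4*x^2 - 30*x - 26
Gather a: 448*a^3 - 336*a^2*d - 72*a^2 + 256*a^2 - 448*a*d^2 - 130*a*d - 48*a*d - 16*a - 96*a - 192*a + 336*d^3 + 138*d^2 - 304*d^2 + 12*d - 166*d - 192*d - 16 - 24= 448*a^3 + a^2*(184 - 336*d) + a*(-448*d^2 - 178*d - 304) + 336*d^3 - 166*d^2 - 346*d - 40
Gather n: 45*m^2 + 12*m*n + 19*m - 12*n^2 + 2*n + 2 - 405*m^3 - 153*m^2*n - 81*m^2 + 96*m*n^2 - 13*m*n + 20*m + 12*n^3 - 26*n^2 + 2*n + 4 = -405*m^3 - 36*m^2 + 39*m + 12*n^3 + n^2*(96*m - 38) + n*(-153*m^2 - m + 4) + 6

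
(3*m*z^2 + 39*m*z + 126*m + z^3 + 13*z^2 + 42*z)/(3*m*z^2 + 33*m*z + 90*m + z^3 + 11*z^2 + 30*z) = (z + 7)/(z + 5)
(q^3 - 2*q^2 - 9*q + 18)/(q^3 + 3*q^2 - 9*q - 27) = (q - 2)/(q + 3)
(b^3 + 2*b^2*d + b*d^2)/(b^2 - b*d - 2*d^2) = b*(b + d)/(b - 2*d)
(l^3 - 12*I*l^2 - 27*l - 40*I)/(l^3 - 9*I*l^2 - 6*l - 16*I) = (l - 5*I)/(l - 2*I)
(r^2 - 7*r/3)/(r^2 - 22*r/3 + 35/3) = r/(r - 5)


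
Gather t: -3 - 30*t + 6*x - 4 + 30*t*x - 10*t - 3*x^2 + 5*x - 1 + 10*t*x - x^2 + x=t*(40*x - 40) - 4*x^2 + 12*x - 8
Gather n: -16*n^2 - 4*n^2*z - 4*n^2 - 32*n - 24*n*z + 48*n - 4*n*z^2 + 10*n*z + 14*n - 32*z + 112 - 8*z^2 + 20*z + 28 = n^2*(-4*z - 20) + n*(-4*z^2 - 14*z + 30) - 8*z^2 - 12*z + 140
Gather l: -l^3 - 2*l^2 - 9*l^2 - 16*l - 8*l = -l^3 - 11*l^2 - 24*l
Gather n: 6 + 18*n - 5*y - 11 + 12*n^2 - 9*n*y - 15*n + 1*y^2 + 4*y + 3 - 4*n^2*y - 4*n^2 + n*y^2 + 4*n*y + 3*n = n^2*(8 - 4*y) + n*(y^2 - 5*y + 6) + y^2 - y - 2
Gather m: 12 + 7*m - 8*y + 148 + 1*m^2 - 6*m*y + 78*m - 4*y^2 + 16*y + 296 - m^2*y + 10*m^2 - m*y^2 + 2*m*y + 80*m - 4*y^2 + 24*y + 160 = m^2*(11 - y) + m*(-y^2 - 4*y + 165) - 8*y^2 + 32*y + 616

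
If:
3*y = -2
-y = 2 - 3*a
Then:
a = 4/9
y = -2/3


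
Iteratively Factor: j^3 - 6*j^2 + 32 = (j + 2)*(j^2 - 8*j + 16) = (j - 4)*(j + 2)*(j - 4)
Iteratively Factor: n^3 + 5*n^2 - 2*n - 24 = (n + 4)*(n^2 + n - 6) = (n + 3)*(n + 4)*(n - 2)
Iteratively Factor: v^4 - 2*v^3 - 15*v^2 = (v)*(v^3 - 2*v^2 - 15*v) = v*(v - 5)*(v^2 + 3*v) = v*(v - 5)*(v + 3)*(v)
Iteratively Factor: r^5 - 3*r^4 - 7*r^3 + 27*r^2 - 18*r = (r)*(r^4 - 3*r^3 - 7*r^2 + 27*r - 18) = r*(r + 3)*(r^3 - 6*r^2 + 11*r - 6) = r*(r - 3)*(r + 3)*(r^2 - 3*r + 2) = r*(r - 3)*(r - 2)*(r + 3)*(r - 1)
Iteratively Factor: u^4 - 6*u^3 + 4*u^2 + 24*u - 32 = (u - 2)*(u^3 - 4*u^2 - 4*u + 16) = (u - 2)*(u + 2)*(u^2 - 6*u + 8) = (u - 2)^2*(u + 2)*(u - 4)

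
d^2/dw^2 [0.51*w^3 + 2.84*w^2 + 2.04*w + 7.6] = 3.06*w + 5.68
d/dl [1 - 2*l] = -2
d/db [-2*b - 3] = -2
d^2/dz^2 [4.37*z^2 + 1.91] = 8.74000000000000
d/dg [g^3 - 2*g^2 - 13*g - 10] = 3*g^2 - 4*g - 13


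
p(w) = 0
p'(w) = 0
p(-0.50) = 0.00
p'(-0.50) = 0.00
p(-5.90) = 0.00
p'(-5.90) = 0.00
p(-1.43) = 0.00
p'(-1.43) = 0.00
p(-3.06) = 0.00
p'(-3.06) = 0.00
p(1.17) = 0.00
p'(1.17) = 0.00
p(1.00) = 0.00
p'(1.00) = 0.00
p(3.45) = 0.00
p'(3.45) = 0.00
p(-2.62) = 0.00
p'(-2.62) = 0.00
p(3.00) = 0.00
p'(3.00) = 0.00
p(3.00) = 0.00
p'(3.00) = 0.00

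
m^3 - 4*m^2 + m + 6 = (m - 3)*(m - 2)*(m + 1)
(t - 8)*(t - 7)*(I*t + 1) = I*t^3 + t^2 - 15*I*t^2 - 15*t + 56*I*t + 56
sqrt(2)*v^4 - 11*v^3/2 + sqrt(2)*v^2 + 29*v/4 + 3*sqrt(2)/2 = (v - 2*sqrt(2))*(v - 3*sqrt(2)/2)*(v + sqrt(2)/2)*(sqrt(2)*v + 1/2)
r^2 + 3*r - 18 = (r - 3)*(r + 6)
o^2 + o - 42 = (o - 6)*(o + 7)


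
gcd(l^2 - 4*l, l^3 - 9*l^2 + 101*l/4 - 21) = l - 4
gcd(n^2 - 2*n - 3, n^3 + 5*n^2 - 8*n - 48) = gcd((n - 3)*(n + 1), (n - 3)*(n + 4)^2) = n - 3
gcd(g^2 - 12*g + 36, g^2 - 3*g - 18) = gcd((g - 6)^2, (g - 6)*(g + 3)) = g - 6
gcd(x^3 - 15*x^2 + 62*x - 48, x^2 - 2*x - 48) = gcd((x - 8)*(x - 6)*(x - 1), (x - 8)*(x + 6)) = x - 8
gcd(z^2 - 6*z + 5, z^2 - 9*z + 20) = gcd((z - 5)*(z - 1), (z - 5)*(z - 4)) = z - 5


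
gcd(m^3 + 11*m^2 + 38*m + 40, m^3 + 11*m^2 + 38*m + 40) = m^3 + 11*m^2 + 38*m + 40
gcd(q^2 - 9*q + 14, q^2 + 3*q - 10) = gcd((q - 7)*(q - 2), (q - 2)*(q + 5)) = q - 2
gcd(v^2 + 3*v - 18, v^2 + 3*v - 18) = v^2 + 3*v - 18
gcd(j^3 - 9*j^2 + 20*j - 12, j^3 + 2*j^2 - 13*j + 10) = j^2 - 3*j + 2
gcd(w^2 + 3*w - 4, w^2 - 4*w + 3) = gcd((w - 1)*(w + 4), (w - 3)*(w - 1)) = w - 1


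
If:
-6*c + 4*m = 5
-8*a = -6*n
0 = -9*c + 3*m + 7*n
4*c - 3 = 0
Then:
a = -9/224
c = 3/4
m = 19/8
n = -3/56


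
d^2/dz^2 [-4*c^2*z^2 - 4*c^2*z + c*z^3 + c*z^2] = 2*c*(-4*c + 3*z + 1)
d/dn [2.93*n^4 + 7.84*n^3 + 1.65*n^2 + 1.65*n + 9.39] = 11.72*n^3 + 23.52*n^2 + 3.3*n + 1.65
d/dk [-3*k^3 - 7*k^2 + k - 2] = -9*k^2 - 14*k + 1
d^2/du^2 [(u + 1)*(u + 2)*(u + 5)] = 6*u + 16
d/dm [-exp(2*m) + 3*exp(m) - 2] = (3 - 2*exp(m))*exp(m)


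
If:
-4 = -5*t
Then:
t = 4/5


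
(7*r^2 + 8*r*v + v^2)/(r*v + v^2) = (7*r + v)/v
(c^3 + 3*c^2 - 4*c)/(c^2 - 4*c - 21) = c*(-c^2 - 3*c + 4)/(-c^2 + 4*c + 21)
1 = 1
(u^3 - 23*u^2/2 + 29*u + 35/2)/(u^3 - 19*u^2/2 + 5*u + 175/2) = (2*u + 1)/(2*u + 5)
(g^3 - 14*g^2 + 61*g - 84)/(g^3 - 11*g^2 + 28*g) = (g - 3)/g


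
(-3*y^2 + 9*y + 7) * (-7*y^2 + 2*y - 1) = 21*y^4 - 69*y^3 - 28*y^2 + 5*y - 7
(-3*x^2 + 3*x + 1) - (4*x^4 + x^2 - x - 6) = -4*x^4 - 4*x^2 + 4*x + 7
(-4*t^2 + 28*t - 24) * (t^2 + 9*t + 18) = -4*t^4 - 8*t^3 + 156*t^2 + 288*t - 432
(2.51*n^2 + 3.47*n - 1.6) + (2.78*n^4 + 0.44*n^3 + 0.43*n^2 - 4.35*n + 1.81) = 2.78*n^4 + 0.44*n^3 + 2.94*n^2 - 0.879999999999999*n + 0.21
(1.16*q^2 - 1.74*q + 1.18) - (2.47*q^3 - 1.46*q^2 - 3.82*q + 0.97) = -2.47*q^3 + 2.62*q^2 + 2.08*q + 0.21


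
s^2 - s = s*(s - 1)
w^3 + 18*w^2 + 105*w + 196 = (w + 4)*(w + 7)^2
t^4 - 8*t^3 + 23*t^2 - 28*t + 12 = (t - 3)*(t - 2)^2*(t - 1)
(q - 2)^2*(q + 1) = q^3 - 3*q^2 + 4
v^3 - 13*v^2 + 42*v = v*(v - 7)*(v - 6)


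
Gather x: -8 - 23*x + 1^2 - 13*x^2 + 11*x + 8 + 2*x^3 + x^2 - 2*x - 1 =2*x^3 - 12*x^2 - 14*x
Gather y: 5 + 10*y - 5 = 10*y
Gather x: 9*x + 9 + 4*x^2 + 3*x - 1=4*x^2 + 12*x + 8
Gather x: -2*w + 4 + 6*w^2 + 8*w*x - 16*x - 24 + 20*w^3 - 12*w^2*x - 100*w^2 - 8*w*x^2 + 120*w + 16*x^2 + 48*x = 20*w^3 - 94*w^2 + 118*w + x^2*(16 - 8*w) + x*(-12*w^2 + 8*w + 32) - 20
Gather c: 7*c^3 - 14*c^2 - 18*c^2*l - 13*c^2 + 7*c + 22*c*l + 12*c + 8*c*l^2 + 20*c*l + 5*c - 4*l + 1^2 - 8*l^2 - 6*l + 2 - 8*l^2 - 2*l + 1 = 7*c^3 + c^2*(-18*l - 27) + c*(8*l^2 + 42*l + 24) - 16*l^2 - 12*l + 4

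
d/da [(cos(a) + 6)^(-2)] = 2*sin(a)/(cos(a) + 6)^3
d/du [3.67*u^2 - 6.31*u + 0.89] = 7.34*u - 6.31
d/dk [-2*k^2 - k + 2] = -4*k - 1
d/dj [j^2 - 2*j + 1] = 2*j - 2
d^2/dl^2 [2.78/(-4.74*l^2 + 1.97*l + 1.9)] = (-124.919856*l^2 + 51.918168*l + 2.78*(9.48*l - 1.97)*(18.96*l - 3.94) + 50.07336)/(-4.74*l^2 + 1.97*l + 1.9)^3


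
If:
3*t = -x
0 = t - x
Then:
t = 0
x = 0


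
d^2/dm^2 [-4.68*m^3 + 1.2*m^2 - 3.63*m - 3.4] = 2.4 - 28.08*m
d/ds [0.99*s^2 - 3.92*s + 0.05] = 1.98*s - 3.92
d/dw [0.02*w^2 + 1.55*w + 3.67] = 0.04*w + 1.55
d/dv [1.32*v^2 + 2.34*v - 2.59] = 2.64*v + 2.34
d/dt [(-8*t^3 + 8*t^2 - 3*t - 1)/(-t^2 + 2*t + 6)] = (8*t^4 - 32*t^3 - 131*t^2 + 94*t - 16)/(t^4 - 4*t^3 - 8*t^2 + 24*t + 36)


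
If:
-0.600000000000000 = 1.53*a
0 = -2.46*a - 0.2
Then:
No Solution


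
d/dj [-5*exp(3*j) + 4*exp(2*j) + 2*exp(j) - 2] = (-15*exp(2*j) + 8*exp(j) + 2)*exp(j)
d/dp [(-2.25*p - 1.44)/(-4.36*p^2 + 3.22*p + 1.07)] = (-9.81*p^2 - 12.5568*p + 2.2293)/(19.0096*p^4 - 28.0784*p^3 + 1.038*p^2 + 6.8908*p + 1.1449)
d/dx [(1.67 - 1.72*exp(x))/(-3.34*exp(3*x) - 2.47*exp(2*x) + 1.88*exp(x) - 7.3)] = (-11.4896*exp(3*x) + 12.485*exp(2*x) + 8.2498*exp(x) + 9.4164)*exp(x)/(11.1556*exp(6*x) + 16.4996*exp(5*x) - 6.4575*exp(4*x) + 39.4768*exp(3*x) + 39.5964*exp(2*x) - 27.448*exp(x) + 53.29)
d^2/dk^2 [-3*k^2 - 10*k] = -6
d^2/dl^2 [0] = 0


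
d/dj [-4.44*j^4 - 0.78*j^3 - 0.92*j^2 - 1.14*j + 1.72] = -17.76*j^3 - 2.34*j^2 - 1.84*j - 1.14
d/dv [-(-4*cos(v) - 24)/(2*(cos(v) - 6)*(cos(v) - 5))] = 2*(cos(v)^2 + 12*cos(v) - 96)*sin(v)/((cos(v) - 6)^2*(cos(v) - 5)^2)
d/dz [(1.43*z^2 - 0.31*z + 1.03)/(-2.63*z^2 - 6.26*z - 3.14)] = (-9.7671*z^2 - 3.5626*z + 7.4212)/(6.9169*z^4 + 32.9276*z^3 + 55.704*z^2 + 39.3128*z + 9.8596)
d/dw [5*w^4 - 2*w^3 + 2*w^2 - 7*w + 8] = 20*w^3 - 6*w^2 + 4*w - 7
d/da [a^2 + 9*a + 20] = 2*a + 9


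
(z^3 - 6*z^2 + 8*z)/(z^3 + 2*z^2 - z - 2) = z*(z^2 - 6*z + 8)/(z^3 + 2*z^2 - z - 2)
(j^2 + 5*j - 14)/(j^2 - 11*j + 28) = (j^2 + 5*j - 14)/(j^2 - 11*j + 28)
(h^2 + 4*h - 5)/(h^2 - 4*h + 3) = (h + 5)/(h - 3)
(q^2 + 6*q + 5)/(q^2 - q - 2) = (q + 5)/(q - 2)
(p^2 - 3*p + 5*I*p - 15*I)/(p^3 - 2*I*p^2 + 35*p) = (p - 3)/(p*(p - 7*I))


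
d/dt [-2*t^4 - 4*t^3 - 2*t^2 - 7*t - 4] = -8*t^3 - 12*t^2 - 4*t - 7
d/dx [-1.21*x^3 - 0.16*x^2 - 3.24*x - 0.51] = -3.63*x^2 - 0.32*x - 3.24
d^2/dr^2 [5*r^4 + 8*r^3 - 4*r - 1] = 12*r*(5*r + 4)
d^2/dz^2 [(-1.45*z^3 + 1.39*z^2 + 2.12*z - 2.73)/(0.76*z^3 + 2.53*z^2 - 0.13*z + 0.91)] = (7.18184799999999*z^6 + 6.48751199999998*z^5 + 18.393672*z^4 - 62.34571*z^3 - 138.994674*z^2 - 19.773936*z + 15.281994)/(0.438976*z^9 + 4.383984*z^8 + 14.368788*z^7 + 16.271341*z^6 + 8.040669*z^5 + 17.06328*z^4 + 0.0900770000000002*z^3 + 6.331416*z^2 - 0.322959*z + 0.753571)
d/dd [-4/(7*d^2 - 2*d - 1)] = 8*(7*d - 1)/(-7*d^2 + 2*d + 1)^2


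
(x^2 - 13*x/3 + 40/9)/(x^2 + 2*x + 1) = (9*x^2 - 39*x + 40)/(9*(x^2 + 2*x + 1))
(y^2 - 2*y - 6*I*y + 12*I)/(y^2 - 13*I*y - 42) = (y - 2)/(y - 7*I)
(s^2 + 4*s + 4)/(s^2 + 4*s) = (s^2 + 4*s + 4)/(s*(s + 4))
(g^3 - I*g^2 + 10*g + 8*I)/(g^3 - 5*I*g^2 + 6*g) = (g^2 - 2*I*g + 8)/(g*(g - 6*I))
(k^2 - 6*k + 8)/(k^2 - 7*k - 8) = (-k^2 + 6*k - 8)/(-k^2 + 7*k + 8)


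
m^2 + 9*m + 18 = (m + 3)*(m + 6)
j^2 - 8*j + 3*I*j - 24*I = (j - 8)*(j + 3*I)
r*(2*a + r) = 2*a*r + r^2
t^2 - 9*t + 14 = (t - 7)*(t - 2)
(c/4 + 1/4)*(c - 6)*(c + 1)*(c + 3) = c^4/4 - c^3/4 - 23*c^2/4 - 39*c/4 - 9/2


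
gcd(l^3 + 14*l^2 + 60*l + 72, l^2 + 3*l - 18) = l + 6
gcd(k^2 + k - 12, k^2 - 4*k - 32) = k + 4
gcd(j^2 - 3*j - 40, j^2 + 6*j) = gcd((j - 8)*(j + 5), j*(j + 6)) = 1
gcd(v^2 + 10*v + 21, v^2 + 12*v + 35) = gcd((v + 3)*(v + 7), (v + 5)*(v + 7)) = v + 7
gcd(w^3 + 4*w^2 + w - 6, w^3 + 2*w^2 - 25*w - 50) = w + 2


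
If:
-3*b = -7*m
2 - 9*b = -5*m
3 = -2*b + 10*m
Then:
No Solution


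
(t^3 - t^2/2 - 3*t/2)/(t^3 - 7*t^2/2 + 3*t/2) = (2*t^2 - t - 3)/(2*t^2 - 7*t + 3)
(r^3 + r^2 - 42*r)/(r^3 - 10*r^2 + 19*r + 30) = r*(r + 7)/(r^2 - 4*r - 5)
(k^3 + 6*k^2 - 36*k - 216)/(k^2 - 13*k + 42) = (k^2 + 12*k + 36)/(k - 7)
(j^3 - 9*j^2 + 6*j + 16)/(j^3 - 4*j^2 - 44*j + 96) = (j + 1)/(j + 6)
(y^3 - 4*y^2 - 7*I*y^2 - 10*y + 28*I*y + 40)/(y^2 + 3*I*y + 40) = (y^2 - 2*y*(2 + I) + 8*I)/(y + 8*I)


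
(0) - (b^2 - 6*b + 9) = -b^2 + 6*b - 9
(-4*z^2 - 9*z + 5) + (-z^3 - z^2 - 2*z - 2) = -z^3 - 5*z^2 - 11*z + 3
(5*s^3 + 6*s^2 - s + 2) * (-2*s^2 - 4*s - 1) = -10*s^5 - 32*s^4 - 27*s^3 - 6*s^2 - 7*s - 2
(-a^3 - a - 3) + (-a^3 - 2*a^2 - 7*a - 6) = -2*a^3 - 2*a^2 - 8*a - 9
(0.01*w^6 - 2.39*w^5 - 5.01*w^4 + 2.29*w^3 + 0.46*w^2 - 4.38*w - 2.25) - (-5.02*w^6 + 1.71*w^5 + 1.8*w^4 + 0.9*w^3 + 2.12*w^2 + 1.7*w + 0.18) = 5.03*w^6 - 4.1*w^5 - 6.81*w^4 + 1.39*w^3 - 1.66*w^2 - 6.08*w - 2.43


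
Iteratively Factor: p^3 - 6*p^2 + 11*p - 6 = (p - 2)*(p^2 - 4*p + 3) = (p - 3)*(p - 2)*(p - 1)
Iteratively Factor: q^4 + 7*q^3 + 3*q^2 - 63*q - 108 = (q + 4)*(q^3 + 3*q^2 - 9*q - 27) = (q + 3)*(q + 4)*(q^2 - 9) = (q + 3)^2*(q + 4)*(q - 3)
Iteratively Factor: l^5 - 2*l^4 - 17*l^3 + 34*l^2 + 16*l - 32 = (l + 4)*(l^4 - 6*l^3 + 7*l^2 + 6*l - 8) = (l - 2)*(l + 4)*(l^3 - 4*l^2 - l + 4) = (l - 4)*(l - 2)*(l + 4)*(l^2 - 1) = (l - 4)*(l - 2)*(l - 1)*(l + 4)*(l + 1)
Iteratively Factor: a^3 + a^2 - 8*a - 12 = (a + 2)*(a^2 - a - 6) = (a + 2)^2*(a - 3)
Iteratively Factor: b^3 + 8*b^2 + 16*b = (b)*(b^2 + 8*b + 16) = b*(b + 4)*(b + 4)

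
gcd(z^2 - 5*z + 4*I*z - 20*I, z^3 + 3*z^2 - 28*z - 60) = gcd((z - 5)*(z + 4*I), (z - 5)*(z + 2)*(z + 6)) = z - 5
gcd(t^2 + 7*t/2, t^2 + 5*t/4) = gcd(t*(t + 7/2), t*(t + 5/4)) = t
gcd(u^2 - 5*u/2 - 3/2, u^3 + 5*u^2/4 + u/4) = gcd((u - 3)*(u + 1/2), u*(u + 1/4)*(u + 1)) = 1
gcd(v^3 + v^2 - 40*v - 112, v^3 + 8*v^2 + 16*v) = v^2 + 8*v + 16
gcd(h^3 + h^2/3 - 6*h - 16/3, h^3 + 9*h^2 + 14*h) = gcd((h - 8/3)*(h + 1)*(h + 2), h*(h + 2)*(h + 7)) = h + 2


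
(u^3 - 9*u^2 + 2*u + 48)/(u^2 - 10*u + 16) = (u^2 - u - 6)/(u - 2)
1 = 1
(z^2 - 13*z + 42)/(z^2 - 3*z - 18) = (z - 7)/(z + 3)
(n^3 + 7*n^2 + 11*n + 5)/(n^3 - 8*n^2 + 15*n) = (n^3 + 7*n^2 + 11*n + 5)/(n*(n^2 - 8*n + 15))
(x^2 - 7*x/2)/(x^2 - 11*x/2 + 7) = x/(x - 2)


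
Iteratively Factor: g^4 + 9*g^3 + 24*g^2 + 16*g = (g)*(g^3 + 9*g^2 + 24*g + 16) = g*(g + 4)*(g^2 + 5*g + 4) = g*(g + 1)*(g + 4)*(g + 4)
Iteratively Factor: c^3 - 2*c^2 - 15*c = (c - 5)*(c^2 + 3*c) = c*(c - 5)*(c + 3)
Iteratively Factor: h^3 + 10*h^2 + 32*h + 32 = (h + 4)*(h^2 + 6*h + 8) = (h + 2)*(h + 4)*(h + 4)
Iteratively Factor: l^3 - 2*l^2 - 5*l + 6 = (l - 3)*(l^2 + l - 2) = (l - 3)*(l - 1)*(l + 2)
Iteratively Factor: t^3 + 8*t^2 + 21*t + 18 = (t + 3)*(t^2 + 5*t + 6) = (t + 2)*(t + 3)*(t + 3)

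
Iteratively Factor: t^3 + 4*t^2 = (t)*(t^2 + 4*t) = t*(t + 4)*(t)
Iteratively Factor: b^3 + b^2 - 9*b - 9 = (b - 3)*(b^2 + 4*b + 3) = (b - 3)*(b + 1)*(b + 3)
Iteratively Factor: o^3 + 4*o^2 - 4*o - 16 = (o - 2)*(o^2 + 6*o + 8) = (o - 2)*(o + 2)*(o + 4)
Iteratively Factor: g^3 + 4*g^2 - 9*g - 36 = (g + 3)*(g^2 + g - 12) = (g + 3)*(g + 4)*(g - 3)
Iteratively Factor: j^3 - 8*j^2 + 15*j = (j)*(j^2 - 8*j + 15) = j*(j - 5)*(j - 3)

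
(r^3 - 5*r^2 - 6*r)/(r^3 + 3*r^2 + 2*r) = (r - 6)/(r + 2)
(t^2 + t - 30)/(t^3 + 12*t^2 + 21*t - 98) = (t^2 + t - 30)/(t^3 + 12*t^2 + 21*t - 98)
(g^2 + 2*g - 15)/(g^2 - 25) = (g - 3)/(g - 5)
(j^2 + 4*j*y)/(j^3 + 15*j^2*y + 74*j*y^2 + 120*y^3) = j/(j^2 + 11*j*y + 30*y^2)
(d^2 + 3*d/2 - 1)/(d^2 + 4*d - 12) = (d^2 + 3*d/2 - 1)/(d^2 + 4*d - 12)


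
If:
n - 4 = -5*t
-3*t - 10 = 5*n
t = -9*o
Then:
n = -31/11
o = -5/33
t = 15/11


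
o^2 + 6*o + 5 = (o + 1)*(o + 5)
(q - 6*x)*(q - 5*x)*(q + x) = q^3 - 10*q^2*x + 19*q*x^2 + 30*x^3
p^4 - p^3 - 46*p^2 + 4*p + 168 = (p - 7)*(p - 2)*(p + 2)*(p + 6)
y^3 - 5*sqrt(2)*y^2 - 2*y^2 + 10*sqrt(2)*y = y*(y - 2)*(y - 5*sqrt(2))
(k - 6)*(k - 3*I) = k^2 - 6*k - 3*I*k + 18*I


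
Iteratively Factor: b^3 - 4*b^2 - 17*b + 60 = (b - 3)*(b^2 - b - 20) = (b - 3)*(b + 4)*(b - 5)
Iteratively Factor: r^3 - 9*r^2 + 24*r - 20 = (r - 2)*(r^2 - 7*r + 10) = (r - 5)*(r - 2)*(r - 2)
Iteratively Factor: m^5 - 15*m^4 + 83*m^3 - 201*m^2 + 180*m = (m - 3)*(m^4 - 12*m^3 + 47*m^2 - 60*m) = (m - 5)*(m - 3)*(m^3 - 7*m^2 + 12*m) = m*(m - 5)*(m - 3)*(m^2 - 7*m + 12) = m*(m - 5)*(m - 4)*(m - 3)*(m - 3)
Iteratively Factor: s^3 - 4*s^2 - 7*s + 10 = (s - 5)*(s^2 + s - 2) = (s - 5)*(s + 2)*(s - 1)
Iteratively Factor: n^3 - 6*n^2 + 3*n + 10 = (n - 5)*(n^2 - n - 2) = (n - 5)*(n - 2)*(n + 1)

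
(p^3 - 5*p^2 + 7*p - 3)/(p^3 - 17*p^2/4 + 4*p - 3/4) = 4*(p - 1)/(4*p - 1)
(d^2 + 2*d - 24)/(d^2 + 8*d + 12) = (d - 4)/(d + 2)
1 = 1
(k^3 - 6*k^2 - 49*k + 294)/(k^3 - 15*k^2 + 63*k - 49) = (k^2 + k - 42)/(k^2 - 8*k + 7)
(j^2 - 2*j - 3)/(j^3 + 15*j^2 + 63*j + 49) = (j - 3)/(j^2 + 14*j + 49)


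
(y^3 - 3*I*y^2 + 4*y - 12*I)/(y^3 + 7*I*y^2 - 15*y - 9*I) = (y^3 - 3*I*y^2 + 4*y - 12*I)/(y^3 + 7*I*y^2 - 15*y - 9*I)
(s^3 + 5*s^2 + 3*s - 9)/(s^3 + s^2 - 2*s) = (s^2 + 6*s + 9)/(s*(s + 2))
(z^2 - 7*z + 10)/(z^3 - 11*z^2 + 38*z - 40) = 1/(z - 4)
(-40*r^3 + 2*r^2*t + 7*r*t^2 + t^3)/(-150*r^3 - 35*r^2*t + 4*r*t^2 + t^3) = (8*r^2 - 2*r*t - t^2)/(30*r^2 + r*t - t^2)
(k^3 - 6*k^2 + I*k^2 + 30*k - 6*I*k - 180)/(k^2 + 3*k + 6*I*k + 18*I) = (k^2 - k*(6 + 5*I) + 30*I)/(k + 3)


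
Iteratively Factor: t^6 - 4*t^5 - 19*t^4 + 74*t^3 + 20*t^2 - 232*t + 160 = (t + 2)*(t^5 - 6*t^4 - 7*t^3 + 88*t^2 - 156*t + 80) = (t - 1)*(t + 2)*(t^4 - 5*t^3 - 12*t^2 + 76*t - 80) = (t - 1)*(t + 2)*(t + 4)*(t^3 - 9*t^2 + 24*t - 20) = (t - 2)*(t - 1)*(t + 2)*(t + 4)*(t^2 - 7*t + 10) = (t - 5)*(t - 2)*(t - 1)*(t + 2)*(t + 4)*(t - 2)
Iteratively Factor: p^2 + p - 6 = (p - 2)*(p + 3)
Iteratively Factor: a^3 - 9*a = (a)*(a^2 - 9) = a*(a - 3)*(a + 3)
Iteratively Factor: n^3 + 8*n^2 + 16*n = (n + 4)*(n^2 + 4*n) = (n + 4)^2*(n)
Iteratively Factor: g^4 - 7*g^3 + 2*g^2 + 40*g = (g + 2)*(g^3 - 9*g^2 + 20*g) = (g - 4)*(g + 2)*(g^2 - 5*g) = g*(g - 4)*(g + 2)*(g - 5)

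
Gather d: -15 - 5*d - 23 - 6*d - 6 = -11*d - 44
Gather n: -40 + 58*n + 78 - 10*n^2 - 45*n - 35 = -10*n^2 + 13*n + 3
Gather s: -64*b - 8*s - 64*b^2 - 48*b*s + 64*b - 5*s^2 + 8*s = -64*b^2 - 48*b*s - 5*s^2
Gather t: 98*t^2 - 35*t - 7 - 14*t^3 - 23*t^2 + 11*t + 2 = -14*t^3 + 75*t^2 - 24*t - 5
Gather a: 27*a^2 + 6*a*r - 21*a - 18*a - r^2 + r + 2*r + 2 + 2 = 27*a^2 + a*(6*r - 39) - r^2 + 3*r + 4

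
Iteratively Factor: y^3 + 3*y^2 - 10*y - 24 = (y + 2)*(y^2 + y - 12) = (y - 3)*(y + 2)*(y + 4)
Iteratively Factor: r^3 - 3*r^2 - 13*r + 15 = (r - 5)*(r^2 + 2*r - 3) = (r - 5)*(r + 3)*(r - 1)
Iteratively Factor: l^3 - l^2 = (l)*(l^2 - l) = l^2*(l - 1)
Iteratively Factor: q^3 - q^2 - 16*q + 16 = (q - 4)*(q^2 + 3*q - 4) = (q - 4)*(q - 1)*(q + 4)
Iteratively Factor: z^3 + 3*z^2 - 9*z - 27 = (z + 3)*(z^2 - 9) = (z - 3)*(z + 3)*(z + 3)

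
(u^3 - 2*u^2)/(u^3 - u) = u*(u - 2)/(u^2 - 1)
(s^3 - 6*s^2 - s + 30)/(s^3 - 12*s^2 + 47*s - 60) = (s + 2)/(s - 4)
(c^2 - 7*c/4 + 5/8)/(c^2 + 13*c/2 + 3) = (8*c^2 - 14*c + 5)/(4*(2*c^2 + 13*c + 6))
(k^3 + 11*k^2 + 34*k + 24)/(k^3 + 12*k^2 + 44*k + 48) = (k + 1)/(k + 2)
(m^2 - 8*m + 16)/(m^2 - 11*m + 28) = (m - 4)/(m - 7)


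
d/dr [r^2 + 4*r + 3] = 2*r + 4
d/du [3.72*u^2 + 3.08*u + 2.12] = 7.44*u + 3.08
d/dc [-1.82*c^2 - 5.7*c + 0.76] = -3.64*c - 5.7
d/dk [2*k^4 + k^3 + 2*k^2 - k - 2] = 8*k^3 + 3*k^2 + 4*k - 1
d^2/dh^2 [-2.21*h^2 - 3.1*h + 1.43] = -4.42000000000000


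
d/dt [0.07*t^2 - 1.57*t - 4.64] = 0.14*t - 1.57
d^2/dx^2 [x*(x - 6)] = 2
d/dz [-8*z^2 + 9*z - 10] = 9 - 16*z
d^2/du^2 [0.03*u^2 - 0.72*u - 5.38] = 0.0600000000000000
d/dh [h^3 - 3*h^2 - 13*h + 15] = 3*h^2 - 6*h - 13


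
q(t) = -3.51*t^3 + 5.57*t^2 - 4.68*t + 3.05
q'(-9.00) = -957.87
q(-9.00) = 3055.13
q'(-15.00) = -2541.03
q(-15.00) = 13172.75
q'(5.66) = -278.96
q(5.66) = -481.44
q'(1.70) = -16.17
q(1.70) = -6.05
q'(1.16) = -5.93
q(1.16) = -0.36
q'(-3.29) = -155.31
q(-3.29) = 203.73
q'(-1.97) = -67.49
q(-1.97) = 60.72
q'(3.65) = -104.30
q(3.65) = -110.51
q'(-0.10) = -5.90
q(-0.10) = 3.58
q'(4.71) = -185.81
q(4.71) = -262.18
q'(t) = -10.53*t^2 + 11.14*t - 4.68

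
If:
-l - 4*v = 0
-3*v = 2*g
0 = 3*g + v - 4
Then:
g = 12/7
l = 32/7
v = -8/7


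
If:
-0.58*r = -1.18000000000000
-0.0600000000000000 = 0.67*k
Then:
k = -0.09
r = 2.03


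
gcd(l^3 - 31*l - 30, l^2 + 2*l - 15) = l + 5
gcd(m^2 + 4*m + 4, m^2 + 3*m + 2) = m + 2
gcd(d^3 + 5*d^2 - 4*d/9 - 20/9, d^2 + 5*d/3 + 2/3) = d + 2/3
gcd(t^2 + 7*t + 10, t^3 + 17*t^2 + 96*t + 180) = t + 5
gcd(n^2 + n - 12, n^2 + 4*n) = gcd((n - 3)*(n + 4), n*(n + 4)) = n + 4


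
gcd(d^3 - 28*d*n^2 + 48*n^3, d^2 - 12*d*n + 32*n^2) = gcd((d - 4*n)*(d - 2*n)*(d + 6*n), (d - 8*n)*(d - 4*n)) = d - 4*n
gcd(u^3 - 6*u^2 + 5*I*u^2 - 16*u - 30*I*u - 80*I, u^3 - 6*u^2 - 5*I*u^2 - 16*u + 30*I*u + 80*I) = u^2 - 6*u - 16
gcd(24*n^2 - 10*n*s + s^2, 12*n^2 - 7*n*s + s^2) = -4*n + s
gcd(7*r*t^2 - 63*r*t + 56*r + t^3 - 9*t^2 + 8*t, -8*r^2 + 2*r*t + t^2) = 1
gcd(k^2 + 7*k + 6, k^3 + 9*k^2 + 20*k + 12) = k^2 + 7*k + 6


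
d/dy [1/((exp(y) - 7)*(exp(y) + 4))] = (3 - 2*exp(y))*exp(y)/(exp(4*y) - 6*exp(3*y) - 47*exp(2*y) + 168*exp(y) + 784)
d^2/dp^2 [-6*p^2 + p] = -12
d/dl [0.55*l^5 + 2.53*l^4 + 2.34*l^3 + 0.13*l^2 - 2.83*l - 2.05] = 2.75*l^4 + 10.12*l^3 + 7.02*l^2 + 0.26*l - 2.83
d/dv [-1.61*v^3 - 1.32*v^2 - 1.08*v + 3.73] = -4.83*v^2 - 2.64*v - 1.08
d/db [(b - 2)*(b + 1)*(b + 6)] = 3*b^2 + 10*b - 8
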